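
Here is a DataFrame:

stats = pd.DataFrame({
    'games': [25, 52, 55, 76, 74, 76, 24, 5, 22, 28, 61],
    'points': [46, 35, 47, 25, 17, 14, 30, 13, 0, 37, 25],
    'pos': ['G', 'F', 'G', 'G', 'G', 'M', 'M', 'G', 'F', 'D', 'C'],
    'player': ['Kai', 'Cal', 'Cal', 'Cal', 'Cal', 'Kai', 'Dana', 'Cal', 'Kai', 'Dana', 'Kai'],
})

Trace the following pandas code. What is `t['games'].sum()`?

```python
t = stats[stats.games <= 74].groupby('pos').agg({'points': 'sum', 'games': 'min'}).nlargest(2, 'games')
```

filter rows where games <= 74:
    games  points pos player
0      25      46   G    Kai
1      52      35   F    Cal
2      55      47   G    Cal
4      74      17   G    Cal
6      24      30   M   Dana
7       5      13   G    Cal
8      22       0   F    Kai
9      28      37   D   Dana
10     61      25   C    Kai
group by pos: sum(points), min(games):
     points  games
pos               
C        25     61
D        37     28
F        35     22
G       123      5
M        30     24
take 2 rows with largest games:
     points  games
pos               
C        25     61
D        37     28

89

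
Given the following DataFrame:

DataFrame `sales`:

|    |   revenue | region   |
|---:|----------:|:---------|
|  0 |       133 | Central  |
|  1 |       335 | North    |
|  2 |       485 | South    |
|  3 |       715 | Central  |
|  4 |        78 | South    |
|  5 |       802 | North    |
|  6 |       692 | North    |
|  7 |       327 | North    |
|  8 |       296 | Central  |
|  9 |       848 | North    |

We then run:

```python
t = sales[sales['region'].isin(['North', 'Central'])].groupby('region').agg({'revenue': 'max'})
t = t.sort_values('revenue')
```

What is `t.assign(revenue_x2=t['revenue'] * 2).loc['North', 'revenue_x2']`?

1696

filter rows where region in ['North', 'Central']:
   revenue   region
0      133  Central
1      335    North
3      715  Central
5      802    North
6      692    North
7      327    North
8      296  Central
9      848    North
group by region, max of revenue:
         revenue
region          
Central      715
North        848
sort by revenue:
         revenue
region          
Central      715
North        848
add column revenue_x2 = t['revenue'] * 2:
         revenue  revenue_x2
region                      
Central      715        1430
North        848        1696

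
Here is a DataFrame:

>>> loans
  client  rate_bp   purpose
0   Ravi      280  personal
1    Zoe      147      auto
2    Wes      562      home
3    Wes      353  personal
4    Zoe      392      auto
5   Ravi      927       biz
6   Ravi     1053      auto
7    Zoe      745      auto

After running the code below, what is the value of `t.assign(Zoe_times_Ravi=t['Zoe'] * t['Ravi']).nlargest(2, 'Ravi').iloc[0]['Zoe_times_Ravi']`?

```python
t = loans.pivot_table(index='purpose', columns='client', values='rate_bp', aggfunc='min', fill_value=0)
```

pivot: rows=purpose, cols=client, min(rate_bp):
client    Ravi  Wes  Zoe
purpose                 
auto      1053    0  147
biz        927    0    0
home         0  562    0
personal   280  353    0
add column Zoe_times_Ravi = t['Zoe'] * t['Ravi']:
client    Ravi  Wes  Zoe  Zoe_times_Ravi
purpose                                 
auto      1053    0  147          154791
biz        927    0    0               0
home         0  562    0               0
personal   280  353    0               0
take 2 rows with largest Ravi:
client   Ravi  Wes  Zoe  Zoe_times_Ravi
purpose                                
auto     1053    0  147          154791
biz       927    0    0               0

154791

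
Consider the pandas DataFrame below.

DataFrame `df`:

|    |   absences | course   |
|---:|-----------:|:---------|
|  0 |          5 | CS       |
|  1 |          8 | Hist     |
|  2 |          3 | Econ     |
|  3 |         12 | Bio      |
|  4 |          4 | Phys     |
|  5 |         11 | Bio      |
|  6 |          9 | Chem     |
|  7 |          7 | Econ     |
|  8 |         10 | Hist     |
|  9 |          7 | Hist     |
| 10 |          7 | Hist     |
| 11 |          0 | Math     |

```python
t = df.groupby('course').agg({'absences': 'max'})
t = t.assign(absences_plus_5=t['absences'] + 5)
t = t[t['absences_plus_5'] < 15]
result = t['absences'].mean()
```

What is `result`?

group by course, max of absences:
        absences
course          
Bio           12
CS             5
Chem           9
Econ           7
Hist          10
Math           0
Phys           4
add column absences_plus_5 = t['absences'] + 5:
        absences  absences_plus_5
course                           
Bio           12               17
CS             5               10
Chem           9               14
Econ           7               12
Hist          10               15
Math           0                5
Phys           4                9
filter rows where absences_plus_5 < 15:
        absences  absences_plus_5
course                           
CS             5               10
Chem           9               14
Econ           7               12
Math           0                5
Phys           4                9
mean of column 'absences' → 5.0

5.0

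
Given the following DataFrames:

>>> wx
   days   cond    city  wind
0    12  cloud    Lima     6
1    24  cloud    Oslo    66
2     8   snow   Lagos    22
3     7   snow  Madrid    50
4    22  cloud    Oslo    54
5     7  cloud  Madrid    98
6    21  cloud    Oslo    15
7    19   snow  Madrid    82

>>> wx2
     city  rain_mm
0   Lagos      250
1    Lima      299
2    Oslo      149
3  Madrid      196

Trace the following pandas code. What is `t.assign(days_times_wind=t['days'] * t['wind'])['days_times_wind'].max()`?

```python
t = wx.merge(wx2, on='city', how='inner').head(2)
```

1584

merge on 'city' (how='inner') → 8 rows:
   days   cond    city  wind  rain_mm
0    12  cloud    Lima     6      299
1    24  cloud    Oslo    66      149
2     8   snow   Lagos    22      250
3     7   snow  Madrid    50      196
4    22  cloud    Oslo    54      149
5     7  cloud  Madrid    98      196
6    21  cloud    Oslo    15      149
7    19   snow  Madrid    82      196
take first 2 rows:
   days   cond  city  wind  rain_mm
0    12  cloud  Lima     6      299
1    24  cloud  Oslo    66      149
add column days_times_wind = t['days'] * t['wind']:
   days   cond  city  wind  rain_mm  days_times_wind
0    12  cloud  Lima     6      299               72
1    24  cloud  Oslo    66      149             1584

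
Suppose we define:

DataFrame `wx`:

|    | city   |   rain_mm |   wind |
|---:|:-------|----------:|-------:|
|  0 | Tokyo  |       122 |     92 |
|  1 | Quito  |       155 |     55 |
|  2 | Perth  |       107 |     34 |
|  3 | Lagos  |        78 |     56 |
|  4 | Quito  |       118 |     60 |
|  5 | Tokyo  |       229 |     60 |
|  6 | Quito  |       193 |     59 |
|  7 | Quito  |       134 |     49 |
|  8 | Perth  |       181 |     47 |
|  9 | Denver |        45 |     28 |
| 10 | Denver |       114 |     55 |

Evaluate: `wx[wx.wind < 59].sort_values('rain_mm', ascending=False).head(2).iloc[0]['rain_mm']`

filter rows where wind < 59:
      city  rain_mm  wind
1    Quito      155    55
2    Perth      107    34
3    Lagos       78    56
7    Quito      134    49
8    Perth      181    47
9   Denver       45    28
10  Denver      114    55
sort by rain_mm descending:
      city  rain_mm  wind
8    Perth      181    47
1    Quito      155    55
7    Quito      134    49
10  Denver      114    55
2    Perth      107    34
3    Lagos       78    56
9   Denver       45    28
take first 2 rows:
    city  rain_mm  wind
8  Perth      181    47
1  Quito      155    55
Taking the value at position 0, column 'rain_mm' gives 181.

181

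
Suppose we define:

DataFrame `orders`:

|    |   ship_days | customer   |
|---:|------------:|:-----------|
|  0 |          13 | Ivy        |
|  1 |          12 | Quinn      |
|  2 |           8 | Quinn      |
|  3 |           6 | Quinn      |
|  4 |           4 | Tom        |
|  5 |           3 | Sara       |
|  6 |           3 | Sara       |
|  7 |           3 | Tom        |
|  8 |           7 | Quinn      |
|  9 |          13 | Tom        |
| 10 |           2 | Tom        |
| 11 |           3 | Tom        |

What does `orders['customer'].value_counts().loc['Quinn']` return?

4

value_counts of customer:
customer
Tom      5
Quinn    4
Sara     2
Ivy      1
Name: count, dtype: int64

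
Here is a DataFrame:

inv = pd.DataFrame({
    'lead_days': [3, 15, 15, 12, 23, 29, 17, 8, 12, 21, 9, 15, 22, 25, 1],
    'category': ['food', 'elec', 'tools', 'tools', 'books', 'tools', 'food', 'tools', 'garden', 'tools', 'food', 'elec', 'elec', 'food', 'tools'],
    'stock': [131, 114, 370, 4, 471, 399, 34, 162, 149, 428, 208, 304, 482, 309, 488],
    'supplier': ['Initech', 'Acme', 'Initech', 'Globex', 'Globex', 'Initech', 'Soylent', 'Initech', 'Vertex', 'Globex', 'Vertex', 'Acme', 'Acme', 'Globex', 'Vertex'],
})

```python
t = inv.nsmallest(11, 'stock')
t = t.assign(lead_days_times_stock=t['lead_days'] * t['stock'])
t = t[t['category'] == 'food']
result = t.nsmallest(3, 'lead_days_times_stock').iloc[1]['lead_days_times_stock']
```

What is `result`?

take 11 rows with smallest stock:
    lead_days category  stock supplier
3          12    tools      4   Globex
6          17     food     34  Soylent
1          15     elec    114     Acme
0           3     food    131  Initech
8          12   garden    149   Vertex
7           8    tools    162  Initech
10          9     food    208   Vertex
11         15     elec    304     Acme
13         25     food    309   Globex
2          15    tools    370  Initech
5          29    tools    399  Initech
add column lead_days_times_stock = t['lead_days'] * t['stock']:
    lead_days category  stock supplier  lead_days_times_stock
3          12    tools      4   Globex                     48
6          17     food     34  Soylent                    578
1          15     elec    114     Acme                   1710
0           3     food    131  Initech                    393
8          12   garden    149   Vertex                   1788
7           8    tools    162  Initech                   1296
10          9     food    208   Vertex                   1872
11         15     elec    304     Acme                   4560
13         25     food    309   Globex                   7725
2          15    tools    370  Initech                   5550
5          29    tools    399  Initech                  11571
filter rows where category == 'food':
    lead_days category  stock supplier  lead_days_times_stock
6          17     food     34  Soylent                    578
0           3     food    131  Initech                    393
10          9     food    208   Vertex                   1872
13         25     food    309   Globex                   7725
take 3 rows with smallest lead_days_times_stock:
    lead_days category  stock supplier  lead_days_times_stock
0           3     food    131  Initech                    393
6          17     food     34  Soylent                    578
10          9     food    208   Vertex                   1872
value at position 1, column 'lead_days_times_stock' → 578

578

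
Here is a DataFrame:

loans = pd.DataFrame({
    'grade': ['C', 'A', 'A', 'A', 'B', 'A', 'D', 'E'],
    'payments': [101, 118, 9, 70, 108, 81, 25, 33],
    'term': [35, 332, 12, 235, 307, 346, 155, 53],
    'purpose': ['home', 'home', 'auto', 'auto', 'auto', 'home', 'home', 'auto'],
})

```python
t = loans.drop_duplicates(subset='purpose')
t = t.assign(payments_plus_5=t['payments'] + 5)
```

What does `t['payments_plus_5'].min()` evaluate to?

14

drop duplicate purpose (keep=first):
  grade  payments  term purpose
0     C       101    35    home
2     A         9    12    auto
add column payments_plus_5 = t['payments'] + 5:
  grade  payments  term purpose  payments_plus_5
0     C       101    35    home              106
2     A         9    12    auto               14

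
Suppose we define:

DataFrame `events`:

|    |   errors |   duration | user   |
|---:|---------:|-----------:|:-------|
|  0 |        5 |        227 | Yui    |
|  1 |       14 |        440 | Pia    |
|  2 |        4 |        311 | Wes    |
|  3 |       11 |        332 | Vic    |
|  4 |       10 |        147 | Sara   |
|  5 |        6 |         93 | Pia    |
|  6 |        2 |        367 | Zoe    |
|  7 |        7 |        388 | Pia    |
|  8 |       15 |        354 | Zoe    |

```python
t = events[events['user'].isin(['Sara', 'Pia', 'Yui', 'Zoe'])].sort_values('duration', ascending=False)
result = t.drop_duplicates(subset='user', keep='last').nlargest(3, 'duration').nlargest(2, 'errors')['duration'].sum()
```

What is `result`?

501

filter rows where user in ['Sara', 'Pia', 'Yui', 'Zoe']:
   errors  duration  user
0       5       227   Yui
1      14       440   Pia
4      10       147  Sara
5       6        93   Pia
6       2       367   Zoe
7       7       388   Pia
8      15       354   Zoe
sort by duration descending:
   errors  duration  user
1      14       440   Pia
7       7       388   Pia
6       2       367   Zoe
8      15       354   Zoe
0       5       227   Yui
4      10       147  Sara
5       6        93   Pia
drop duplicate user (keep=last):
   errors  duration  user
8      15       354   Zoe
0       5       227   Yui
4      10       147  Sara
5       6        93   Pia
take 3 rows with largest duration:
   errors  duration  user
8      15       354   Zoe
0       5       227   Yui
4      10       147  Sara
take 2 rows with largest errors:
   errors  duration  user
8      15       354   Zoe
4      10       147  Sara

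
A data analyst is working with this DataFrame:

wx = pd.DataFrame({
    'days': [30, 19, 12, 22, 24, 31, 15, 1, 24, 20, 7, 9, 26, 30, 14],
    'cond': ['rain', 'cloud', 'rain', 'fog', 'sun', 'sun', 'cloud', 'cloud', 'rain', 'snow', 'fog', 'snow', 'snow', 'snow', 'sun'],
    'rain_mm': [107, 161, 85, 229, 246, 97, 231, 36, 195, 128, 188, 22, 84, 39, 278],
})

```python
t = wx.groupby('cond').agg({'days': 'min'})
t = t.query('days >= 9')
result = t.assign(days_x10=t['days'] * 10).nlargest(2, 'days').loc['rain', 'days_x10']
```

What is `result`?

120

group by cond, min of days:
       days
cond       
cloud     1
fog       7
rain     12
snow      9
sun      14
filter rows where days >= 9:
      days
cond      
rain    12
snow     9
sun     14
add column days_x10 = t['days'] * 10:
      days  days_x10
cond                
rain    12       120
snow     9        90
sun     14       140
take 2 rows with largest days:
      days  days_x10
cond                
sun     14       140
rain    12       120
Hence 120.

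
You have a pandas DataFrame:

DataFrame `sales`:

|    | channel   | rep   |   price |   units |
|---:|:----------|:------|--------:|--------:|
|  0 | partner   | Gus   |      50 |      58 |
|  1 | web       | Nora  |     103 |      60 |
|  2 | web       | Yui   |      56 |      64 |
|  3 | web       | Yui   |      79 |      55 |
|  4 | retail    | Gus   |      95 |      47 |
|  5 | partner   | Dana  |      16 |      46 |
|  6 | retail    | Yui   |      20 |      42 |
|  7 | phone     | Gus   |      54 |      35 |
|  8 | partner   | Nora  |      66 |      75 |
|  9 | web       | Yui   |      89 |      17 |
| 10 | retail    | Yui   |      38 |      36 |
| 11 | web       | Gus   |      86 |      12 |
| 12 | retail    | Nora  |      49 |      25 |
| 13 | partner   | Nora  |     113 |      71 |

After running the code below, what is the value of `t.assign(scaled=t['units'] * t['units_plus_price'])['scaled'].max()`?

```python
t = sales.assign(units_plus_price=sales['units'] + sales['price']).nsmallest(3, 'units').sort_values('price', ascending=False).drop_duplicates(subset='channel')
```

1850

add column units_plus_price = sales['units'] + sales['price']:
    channel   rep  price  units  units_plus_price
0   partner   Gus     50     58               108
1       web  Nora    103     60               163
2       web   Yui     56     64               120
3       web   Yui     79     55               134
4    retail   Gus     95     47               142
5   partner  Dana     16     46                62
6    retail   Yui     20     42                62
7     phone   Gus     54     35                89
8   partner  Nora     66     75               141
9       web   Yui     89     17               106
10   retail   Yui     38     36                74
11      web   Gus     86     12                98
12   retail  Nora     49     25                74
13  partner  Nora    113     71               184
take 3 rows with smallest units:
   channel   rep  price  units  units_plus_price
11     web   Gus     86     12                98
9      web   Yui     89     17               106
12  retail  Nora     49     25                74
sort by price descending:
   channel   rep  price  units  units_plus_price
9      web   Yui     89     17               106
11     web   Gus     86     12                98
12  retail  Nora     49     25                74
drop duplicate channel (keep=first):
   channel   rep  price  units  units_plus_price
9      web   Yui     89     17               106
12  retail  Nora     49     25                74
add column scaled = t['units'] * t['units_plus_price']:
   channel   rep  price  units  units_plus_price  scaled
9      web   Yui     89     17               106    1802
12  retail  Nora     49     25                74    1850
max of column 'scaled' → 1850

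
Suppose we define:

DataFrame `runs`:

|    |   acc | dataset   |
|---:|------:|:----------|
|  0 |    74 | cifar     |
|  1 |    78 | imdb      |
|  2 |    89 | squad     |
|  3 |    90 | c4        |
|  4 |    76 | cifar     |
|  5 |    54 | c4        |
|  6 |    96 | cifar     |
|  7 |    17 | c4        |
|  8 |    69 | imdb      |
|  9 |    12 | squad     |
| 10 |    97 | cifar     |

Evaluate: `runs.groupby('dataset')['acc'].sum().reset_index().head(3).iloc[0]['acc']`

161

group by dataset, sum of acc:
dataset
c4       161
cifar    343
imdb     147
squad    101
Name: acc, dtype: int64
reset_index():
  dataset  acc
0      c4  161
1   cifar  343
2    imdb  147
3   squad  101
take first 3 rows:
  dataset  acc
0      c4  161
1   cifar  343
2    imdb  147
Finally, value at position 0, column 'acc' = 161.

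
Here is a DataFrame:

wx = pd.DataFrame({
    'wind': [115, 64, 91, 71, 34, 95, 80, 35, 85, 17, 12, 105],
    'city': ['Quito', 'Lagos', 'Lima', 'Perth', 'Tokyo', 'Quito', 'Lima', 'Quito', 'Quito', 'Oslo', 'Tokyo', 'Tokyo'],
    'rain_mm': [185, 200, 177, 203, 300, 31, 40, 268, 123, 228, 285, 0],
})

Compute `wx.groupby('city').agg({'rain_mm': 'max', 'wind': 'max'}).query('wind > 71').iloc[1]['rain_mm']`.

268

group by city: max(rain_mm), max(wind):
       rain_mm  wind
city                
Lagos      200    64
Lima       177    91
Oslo       228    17
Perth      203    71
Quito      268   115
Tokyo      300   105
filter rows where wind > 71:
       rain_mm  wind
city                
Lima       177    91
Quito      268   115
Tokyo      300   105
Taking the value at position 1, column 'rain_mm' gives 268.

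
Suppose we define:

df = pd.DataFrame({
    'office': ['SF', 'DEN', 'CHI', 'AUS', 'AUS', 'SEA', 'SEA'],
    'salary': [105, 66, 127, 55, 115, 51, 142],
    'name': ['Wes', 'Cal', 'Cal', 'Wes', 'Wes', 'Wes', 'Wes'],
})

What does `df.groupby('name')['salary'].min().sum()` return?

group by name, min of salary:
name
Cal    66
Wes    51
Name: salary, dtype: int64
sum of the resulting series → 117

117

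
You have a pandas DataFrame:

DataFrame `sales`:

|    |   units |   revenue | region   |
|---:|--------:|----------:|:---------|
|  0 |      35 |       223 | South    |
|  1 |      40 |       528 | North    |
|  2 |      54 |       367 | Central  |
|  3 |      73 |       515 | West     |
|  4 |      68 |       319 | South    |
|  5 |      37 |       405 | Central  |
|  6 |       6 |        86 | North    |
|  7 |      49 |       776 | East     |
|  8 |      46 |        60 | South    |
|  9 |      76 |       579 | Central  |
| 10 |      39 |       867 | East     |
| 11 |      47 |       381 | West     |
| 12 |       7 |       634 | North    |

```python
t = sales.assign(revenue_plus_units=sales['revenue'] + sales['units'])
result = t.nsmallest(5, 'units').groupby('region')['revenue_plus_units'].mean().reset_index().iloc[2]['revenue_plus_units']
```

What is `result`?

366.5

add column revenue_plus_units = sales['revenue'] + sales['units']:
    units  revenue   region  revenue_plus_units
0      35      223    South                 258
1      40      528    North                 568
2      54      367  Central                 421
3      73      515     West                 588
4      68      319    South                 387
5      37      405  Central                 442
6       6       86    North                  92
7      49      776     East                 825
8      46       60    South                 106
9      76      579  Central                 655
10     39      867     East                 906
11     47      381     West                 428
12      7      634    North                 641
take 5 rows with smallest units:
    units  revenue   region  revenue_plus_units
6       6       86    North                  92
12      7      634    North                 641
0      35      223    South                 258
5      37      405  Central                 442
10     39      867     East                 906
group by region, mean of revenue_plus_units:
region
Central    442.0
East       906.0
North      366.5
South      258.0
Name: revenue_plus_units, dtype: float64
reset_index():
    region  revenue_plus_units
0  Central               442.0
1     East               906.0
2    North               366.5
3    South               258.0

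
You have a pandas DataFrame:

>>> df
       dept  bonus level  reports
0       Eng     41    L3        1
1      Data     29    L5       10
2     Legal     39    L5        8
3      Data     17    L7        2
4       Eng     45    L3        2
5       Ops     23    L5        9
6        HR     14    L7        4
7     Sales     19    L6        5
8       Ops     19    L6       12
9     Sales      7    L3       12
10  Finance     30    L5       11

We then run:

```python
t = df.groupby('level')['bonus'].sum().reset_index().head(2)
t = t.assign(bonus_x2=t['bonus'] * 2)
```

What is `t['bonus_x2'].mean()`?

group by level, sum of bonus:
level
L3     93
L5    121
L6     38
L7     31
Name: bonus, dtype: int64
reset_index():
  level  bonus
0    L3     93
1    L5    121
2    L6     38
3    L7     31
take first 2 rows:
  level  bonus
0    L3     93
1    L5    121
add column bonus_x2 = t['bonus'] * 2:
  level  bonus  bonus_x2
0    L3     93       186
1    L5    121       242

214.0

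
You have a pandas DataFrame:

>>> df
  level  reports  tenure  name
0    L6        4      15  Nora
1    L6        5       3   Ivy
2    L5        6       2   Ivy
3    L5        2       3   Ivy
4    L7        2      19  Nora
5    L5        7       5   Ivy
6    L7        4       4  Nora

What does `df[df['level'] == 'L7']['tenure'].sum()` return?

filter rows where level == 'L7':
  level  reports  tenure  name
4    L7        2      19  Nora
6    L7        4       4  Nora
So sum() = 23.

23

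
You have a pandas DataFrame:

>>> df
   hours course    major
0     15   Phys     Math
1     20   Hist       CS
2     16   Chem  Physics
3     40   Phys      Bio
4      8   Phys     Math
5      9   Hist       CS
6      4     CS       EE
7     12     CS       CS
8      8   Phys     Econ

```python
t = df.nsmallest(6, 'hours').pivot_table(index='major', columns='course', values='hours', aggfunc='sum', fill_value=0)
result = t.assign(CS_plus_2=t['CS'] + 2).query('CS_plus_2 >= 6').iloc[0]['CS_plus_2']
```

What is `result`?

take 6 rows with smallest hours:
   hours course major
6      4     CS    EE
4      8   Phys  Math
8      8   Phys  Econ
5      9   Hist    CS
7     12     CS    CS
0     15   Phys  Math
pivot: rows=major, cols=course, sum(hours):
course  CS  Hist  Phys
major                 
CS      12     9     0
EE       4     0     0
Econ     0     0     8
Math     0     0    23
add column CS_plus_2 = t['CS'] + 2:
course  CS  Hist  Phys  CS_plus_2
major                            
CS      12     9     0         14
EE       4     0     0          6
Econ     0     0     8          2
Math     0     0    23          2
filter rows where CS_plus_2 >= 6:
course  CS  Hist  Phys  CS_plus_2
major                            
CS      12     9     0         14
EE       4     0     0          6

14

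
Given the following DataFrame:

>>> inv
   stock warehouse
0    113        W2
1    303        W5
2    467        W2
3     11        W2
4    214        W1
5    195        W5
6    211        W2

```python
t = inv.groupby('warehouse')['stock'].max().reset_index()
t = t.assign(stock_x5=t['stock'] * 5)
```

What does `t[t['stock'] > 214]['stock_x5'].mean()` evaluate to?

1925.0

group by warehouse, max of stock:
warehouse
W1    214
W2    467
W5    303
Name: stock, dtype: int64
reset_index():
  warehouse  stock
0        W1    214
1        W2    467
2        W5    303
add column stock_x5 = t['stock'] * 5:
  warehouse  stock  stock_x5
0        W1    214      1070
1        W2    467      2335
2        W5    303      1515
filter rows where stock > 214:
  warehouse  stock  stock_x5
1        W2    467      2335
2        W5    303      1515
Then the mean of column 'stock_x5': 1925.0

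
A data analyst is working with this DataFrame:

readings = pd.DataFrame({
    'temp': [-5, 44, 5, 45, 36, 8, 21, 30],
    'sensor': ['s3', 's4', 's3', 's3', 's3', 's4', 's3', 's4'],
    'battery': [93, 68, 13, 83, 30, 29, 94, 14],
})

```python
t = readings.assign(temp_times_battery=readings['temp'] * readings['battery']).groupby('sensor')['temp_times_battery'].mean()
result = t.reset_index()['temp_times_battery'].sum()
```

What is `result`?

add column temp_times_battery = readings['temp'] * readings['battery']:
   temp sensor  battery  temp_times_battery
0    -5     s3       93                -465
1    44     s4       68                2992
2     5     s3       13                  65
3    45     s3       83                3735
4    36     s3       30                1080
5     8     s4       29                 232
6    21     s3       94                1974
7    30     s4       14                 420
group by sensor, mean of temp_times_battery:
sensor
s3    1277.800000
s4    1214.666667
Name: temp_times_battery, dtype: float64
reset_index():
  sensor  temp_times_battery
0     s3         1277.800000
1     s4         1214.666667
Taking the sum of column 'temp_times_battery' gives 2492.46666667.

2492.46666667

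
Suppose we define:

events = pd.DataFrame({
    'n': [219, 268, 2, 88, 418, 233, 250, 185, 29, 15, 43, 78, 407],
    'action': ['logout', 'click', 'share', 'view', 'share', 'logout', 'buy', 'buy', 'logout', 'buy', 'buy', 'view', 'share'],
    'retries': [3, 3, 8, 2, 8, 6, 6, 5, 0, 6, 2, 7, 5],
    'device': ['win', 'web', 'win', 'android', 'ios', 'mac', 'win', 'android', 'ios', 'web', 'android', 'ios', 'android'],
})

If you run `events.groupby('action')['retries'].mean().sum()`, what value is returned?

22.25

group by action, mean of retries:
action
buy       4.75
click     3.00
logout    3.00
share     7.00
view      4.50
Name: retries, dtype: float64
Then the sum of the resulting series: 22.25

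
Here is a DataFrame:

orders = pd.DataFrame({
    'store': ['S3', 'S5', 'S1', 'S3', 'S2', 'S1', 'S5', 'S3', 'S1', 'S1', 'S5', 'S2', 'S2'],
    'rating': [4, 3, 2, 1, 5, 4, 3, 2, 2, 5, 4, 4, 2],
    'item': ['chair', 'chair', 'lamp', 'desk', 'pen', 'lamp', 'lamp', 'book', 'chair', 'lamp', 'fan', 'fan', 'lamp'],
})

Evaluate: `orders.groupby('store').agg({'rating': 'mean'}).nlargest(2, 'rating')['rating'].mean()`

group by store, mean of rating:
         rating
store          
S1     3.250000
S2     3.666667
S3     2.333333
S5     3.333333
take 2 rows with largest rating:
         rating
store          
S2     3.666667
S5     3.333333

3.5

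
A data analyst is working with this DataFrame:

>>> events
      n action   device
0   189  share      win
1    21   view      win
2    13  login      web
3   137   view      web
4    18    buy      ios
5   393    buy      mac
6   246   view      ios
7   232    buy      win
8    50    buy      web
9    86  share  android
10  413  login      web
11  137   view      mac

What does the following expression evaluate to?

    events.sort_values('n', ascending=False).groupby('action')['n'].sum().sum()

1935

sort by n descending:
      n action   device
10  413  login      web
5   393    buy      mac
6   246   view      ios
7   232    buy      win
0   189  share      win
3   137   view      web
11  137   view      mac
9    86  share  android
8    50    buy      web
1    21   view      win
4    18    buy      ios
2    13  login      web
group by action, sum of n:
action
buy      693
login    426
share    275
view     541
Name: n, dtype: int64
Taking the sum of the resulting series gives 1935.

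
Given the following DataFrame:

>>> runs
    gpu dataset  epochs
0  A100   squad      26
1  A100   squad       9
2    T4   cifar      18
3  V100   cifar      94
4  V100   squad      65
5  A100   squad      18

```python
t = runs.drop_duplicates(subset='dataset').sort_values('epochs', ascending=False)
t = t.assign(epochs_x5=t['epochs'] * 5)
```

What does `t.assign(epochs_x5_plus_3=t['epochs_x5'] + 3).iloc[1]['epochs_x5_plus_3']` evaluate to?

93

drop duplicate dataset (keep=first):
    gpu dataset  epochs
0  A100   squad      26
2    T4   cifar      18
sort by epochs descending:
    gpu dataset  epochs
0  A100   squad      26
2    T4   cifar      18
add column epochs_x5 = t['epochs'] * 5:
    gpu dataset  epochs  epochs_x5
0  A100   squad      26        130
2    T4   cifar      18         90
add column epochs_x5_plus_3 = t['epochs_x5'] + 3:
    gpu dataset  epochs  epochs_x5  epochs_x5_plus_3
0  A100   squad      26        130               133
2    T4   cifar      18         90                93
Reading off the value at position 1, column 'epochs_x5_plus_3', we get 93.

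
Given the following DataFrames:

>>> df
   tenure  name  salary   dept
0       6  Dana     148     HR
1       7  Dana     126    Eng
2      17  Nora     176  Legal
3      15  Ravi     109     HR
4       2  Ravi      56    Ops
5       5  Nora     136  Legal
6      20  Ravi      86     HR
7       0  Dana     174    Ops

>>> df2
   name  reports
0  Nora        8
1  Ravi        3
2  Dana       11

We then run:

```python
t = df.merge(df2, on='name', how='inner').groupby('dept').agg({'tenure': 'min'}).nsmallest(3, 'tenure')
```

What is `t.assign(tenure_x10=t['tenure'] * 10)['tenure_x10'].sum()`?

merge on 'name' (how='inner') → 8 rows:
   tenure  name  salary   dept  reports
0       6  Dana     148     HR       11
1       7  Dana     126    Eng       11
2      17  Nora     176  Legal        8
3      15  Ravi     109     HR        3
4       2  Ravi      56    Ops        3
5       5  Nora     136  Legal        8
6      20  Ravi      86     HR        3
7       0  Dana     174    Ops       11
group by dept, min of tenure:
       tenure
dept         
Eng         7
HR          6
Legal       5
Ops         0
take 3 rows with smallest tenure:
       tenure
dept         
Ops         0
Legal       5
HR          6
add column tenure_x10 = t['tenure'] * 10:
       tenure  tenure_x10
dept                     
Ops         0           0
Legal       5          50
HR          6          60

110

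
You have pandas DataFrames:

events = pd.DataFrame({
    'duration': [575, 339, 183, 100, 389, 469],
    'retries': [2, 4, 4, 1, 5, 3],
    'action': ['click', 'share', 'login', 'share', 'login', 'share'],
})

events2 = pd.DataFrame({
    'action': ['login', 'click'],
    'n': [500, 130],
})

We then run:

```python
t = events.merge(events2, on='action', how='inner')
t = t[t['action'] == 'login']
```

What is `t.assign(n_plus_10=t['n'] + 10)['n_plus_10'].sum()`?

merge on 'action' (how='inner') → 3 rows:
   duration  retries action    n
0       575        2  click  130
1       183        4  login  500
2       389        5  login  500
filter rows where action == 'login':
   duration  retries action    n
1       183        4  login  500
2       389        5  login  500
add column n_plus_10 = t['n'] + 10:
   duration  retries action    n  n_plus_10
1       183        4  login  500        510
2       389        5  login  500        510

1020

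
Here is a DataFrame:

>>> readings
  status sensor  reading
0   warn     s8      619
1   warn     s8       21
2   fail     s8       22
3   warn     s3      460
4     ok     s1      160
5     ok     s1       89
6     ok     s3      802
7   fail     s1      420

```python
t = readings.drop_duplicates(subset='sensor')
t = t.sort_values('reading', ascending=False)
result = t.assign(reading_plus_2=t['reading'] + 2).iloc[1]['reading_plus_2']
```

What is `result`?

drop duplicate sensor (keep=first):
  status sensor  reading
0   warn     s8      619
3   warn     s3      460
4     ok     s1      160
sort by reading descending:
  status sensor  reading
0   warn     s8      619
3   warn     s3      460
4     ok     s1      160
add column reading_plus_2 = t['reading'] + 2:
  status sensor  reading  reading_plus_2
0   warn     s8      619             621
3   warn     s3      460             462
4     ok     s1      160             162
Taking the value at position 1, column 'reading_plus_2' gives 462.

462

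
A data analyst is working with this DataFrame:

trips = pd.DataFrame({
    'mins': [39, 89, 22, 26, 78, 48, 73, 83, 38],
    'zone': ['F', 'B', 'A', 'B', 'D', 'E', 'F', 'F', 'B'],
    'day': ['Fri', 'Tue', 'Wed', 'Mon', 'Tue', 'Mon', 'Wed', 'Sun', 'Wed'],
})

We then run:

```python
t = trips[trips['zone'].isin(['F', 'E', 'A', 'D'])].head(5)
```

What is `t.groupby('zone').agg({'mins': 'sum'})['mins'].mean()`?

65.0

filter rows where zone in ['F', 'E', 'A', 'D']:
   mins zone  day
0    39    F  Fri
2    22    A  Wed
4    78    D  Tue
5    48    E  Mon
6    73    F  Wed
7    83    F  Sun
take first 5 rows:
   mins zone  day
0    39    F  Fri
2    22    A  Wed
4    78    D  Tue
5    48    E  Mon
6    73    F  Wed
group by zone, sum of mins:
      mins
zone      
A       22
D       78
E       48
F      112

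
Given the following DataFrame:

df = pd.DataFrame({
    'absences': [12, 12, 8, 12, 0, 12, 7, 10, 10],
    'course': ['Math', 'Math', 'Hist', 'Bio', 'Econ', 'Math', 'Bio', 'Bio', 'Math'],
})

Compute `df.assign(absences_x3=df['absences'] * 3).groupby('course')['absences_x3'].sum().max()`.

add column absences_x3 = df['absences'] * 3:
   absences course  absences_x3
0        12   Math           36
1        12   Math           36
2         8   Hist           24
3        12    Bio           36
4         0   Econ            0
5        12   Math           36
6         7    Bio           21
7        10    Bio           30
8        10   Math           30
group by course, sum of absences_x3:
course
Bio      87
Econ      0
Hist     24
Math    138
Name: absences_x3, dtype: int64

138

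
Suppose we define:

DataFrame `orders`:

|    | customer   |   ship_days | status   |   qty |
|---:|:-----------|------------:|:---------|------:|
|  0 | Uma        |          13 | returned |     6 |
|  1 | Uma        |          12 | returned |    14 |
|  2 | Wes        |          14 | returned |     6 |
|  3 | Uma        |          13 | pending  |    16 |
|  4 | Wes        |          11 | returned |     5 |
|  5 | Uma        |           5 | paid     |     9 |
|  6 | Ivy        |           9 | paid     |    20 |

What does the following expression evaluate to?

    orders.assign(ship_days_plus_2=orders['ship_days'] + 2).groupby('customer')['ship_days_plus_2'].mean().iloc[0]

11.0

add column ship_days_plus_2 = orders['ship_days'] + 2:
  customer  ship_days    status  qty  ship_days_plus_2
0      Uma         13  returned    6                15
1      Uma         12  returned   14                14
2      Wes         14  returned    6                16
3      Uma         13   pending   16                15
4      Wes         11  returned    5                13
5      Uma          5      paid    9                 7
6      Ivy          9      paid   20                11
group by customer, mean of ship_days_plus_2:
customer
Ivy    11.00
Uma    12.75
Wes    14.50
Name: ship_days_plus_2, dtype: float64
Reading off the value at position 0, we get 11.0.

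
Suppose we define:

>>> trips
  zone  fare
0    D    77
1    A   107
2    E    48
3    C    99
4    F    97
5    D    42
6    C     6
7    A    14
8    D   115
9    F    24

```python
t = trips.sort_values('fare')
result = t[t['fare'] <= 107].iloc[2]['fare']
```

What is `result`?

sort by fare:
  zone  fare
6    C     6
7    A    14
9    F    24
5    D    42
2    E    48
0    D    77
4    F    97
3    C    99
1    A   107
8    D   115
filter rows where fare <= 107:
  zone  fare
6    C     6
7    A    14
9    F    24
5    D    42
2    E    48
0    D    77
4    F    97
3    C    99
1    A   107

24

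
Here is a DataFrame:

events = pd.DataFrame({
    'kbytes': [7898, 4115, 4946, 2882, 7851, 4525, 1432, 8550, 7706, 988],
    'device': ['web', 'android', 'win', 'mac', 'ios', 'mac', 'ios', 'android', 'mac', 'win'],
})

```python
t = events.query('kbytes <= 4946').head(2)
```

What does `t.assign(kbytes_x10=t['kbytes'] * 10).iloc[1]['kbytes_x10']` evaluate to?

49460

filter rows where kbytes <= 4946:
   kbytes   device
1    4115  android
2    4946      win
3    2882      mac
5    4525      mac
6    1432      ios
9     988      win
take first 2 rows:
   kbytes   device
1    4115  android
2    4946      win
add column kbytes_x10 = t['kbytes'] * 10:
   kbytes   device  kbytes_x10
1    4115  android       41150
2    4946      win       49460
Reading off the value at position 1, column 'kbytes_x10', we get 49460.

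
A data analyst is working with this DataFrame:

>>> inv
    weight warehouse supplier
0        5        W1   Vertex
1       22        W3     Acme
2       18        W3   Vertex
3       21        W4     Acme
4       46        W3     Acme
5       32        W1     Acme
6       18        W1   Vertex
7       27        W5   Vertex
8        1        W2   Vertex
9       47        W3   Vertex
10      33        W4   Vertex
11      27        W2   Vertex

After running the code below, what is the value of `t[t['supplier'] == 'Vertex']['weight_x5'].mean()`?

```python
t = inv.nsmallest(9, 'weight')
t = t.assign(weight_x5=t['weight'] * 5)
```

80.0

take 9 rows with smallest weight:
    weight warehouse supplier
8        1        W2   Vertex
0        5        W1   Vertex
2       18        W3   Vertex
6       18        W1   Vertex
3       21        W4     Acme
1       22        W3     Acme
7       27        W5   Vertex
11      27        W2   Vertex
5       32        W1     Acme
add column weight_x5 = t['weight'] * 5:
    weight warehouse supplier  weight_x5
8        1        W2   Vertex          5
0        5        W1   Vertex         25
2       18        W3   Vertex         90
6       18        W1   Vertex         90
3       21        W4     Acme        105
1       22        W3     Acme        110
7       27        W5   Vertex        135
11      27        W2   Vertex        135
5       32        W1     Acme        160
filter rows where supplier == 'Vertex':
    weight warehouse supplier  weight_x5
8        1        W2   Vertex          5
0        5        W1   Vertex         25
2       18        W3   Vertex         90
6       18        W1   Vertex         90
7       27        W5   Vertex        135
11      27        W2   Vertex        135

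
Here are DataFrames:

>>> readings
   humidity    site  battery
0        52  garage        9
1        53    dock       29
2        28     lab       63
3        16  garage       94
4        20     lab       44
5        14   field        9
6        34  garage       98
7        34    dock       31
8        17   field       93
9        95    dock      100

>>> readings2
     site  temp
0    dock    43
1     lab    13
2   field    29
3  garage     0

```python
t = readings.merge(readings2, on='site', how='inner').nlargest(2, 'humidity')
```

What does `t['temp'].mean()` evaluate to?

43.0

merge on 'site' (how='inner') → 10 rows:
   humidity    site  battery  temp
0        52  garage        9     0
1        53    dock       29    43
2        28     lab       63    13
3        16  garage       94     0
4        20     lab       44    13
5        14   field        9    29
6        34  garage       98     0
7        34    dock       31    43
8        17   field       93    29
9        95    dock      100    43
take 2 rows with largest humidity:
   humidity  site  battery  temp
9        95  dock      100    43
1        53  dock       29    43
Reading off the mean of column 'temp', we get 43.0.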